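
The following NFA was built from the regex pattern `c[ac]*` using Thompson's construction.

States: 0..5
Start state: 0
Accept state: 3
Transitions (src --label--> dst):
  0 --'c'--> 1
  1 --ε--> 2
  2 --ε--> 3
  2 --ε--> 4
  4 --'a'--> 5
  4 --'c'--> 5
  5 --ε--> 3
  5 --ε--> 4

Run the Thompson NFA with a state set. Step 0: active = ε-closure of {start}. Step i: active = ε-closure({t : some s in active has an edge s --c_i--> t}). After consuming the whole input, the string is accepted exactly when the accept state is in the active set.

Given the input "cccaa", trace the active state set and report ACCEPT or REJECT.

Answer: ACCEPT

Derivation:
start: ε-closure({0}) = {0}
'c' @ 1: {1,2,3,4}  (accept∈set)
'c' @ 2: {3,4,5}  (accept∈set)
'c' @ 3: {3,4,5}  (accept∈set)
'a' @ 4: {3,4,5}  (accept∈set)
'a' @ 5: {3,4,5}  (accept∈set)
after full input: {3,4,5}  (accept=3 in)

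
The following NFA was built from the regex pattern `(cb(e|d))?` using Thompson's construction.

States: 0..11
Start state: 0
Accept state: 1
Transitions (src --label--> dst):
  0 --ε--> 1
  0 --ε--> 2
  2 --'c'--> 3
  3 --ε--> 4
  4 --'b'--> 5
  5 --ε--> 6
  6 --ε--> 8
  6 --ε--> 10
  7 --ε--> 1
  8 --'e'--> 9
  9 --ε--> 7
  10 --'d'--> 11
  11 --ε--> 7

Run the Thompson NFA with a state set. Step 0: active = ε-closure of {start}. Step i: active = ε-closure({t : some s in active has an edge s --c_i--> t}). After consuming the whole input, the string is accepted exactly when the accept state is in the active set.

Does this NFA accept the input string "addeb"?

Answer: REJECT

Trace:
initial (ε-close {0}): {0,1,2}
'a' @ 1: {}  — dead — no transitions
rest 'ddeb' ignored (set empty)
end set {} — state 1 not in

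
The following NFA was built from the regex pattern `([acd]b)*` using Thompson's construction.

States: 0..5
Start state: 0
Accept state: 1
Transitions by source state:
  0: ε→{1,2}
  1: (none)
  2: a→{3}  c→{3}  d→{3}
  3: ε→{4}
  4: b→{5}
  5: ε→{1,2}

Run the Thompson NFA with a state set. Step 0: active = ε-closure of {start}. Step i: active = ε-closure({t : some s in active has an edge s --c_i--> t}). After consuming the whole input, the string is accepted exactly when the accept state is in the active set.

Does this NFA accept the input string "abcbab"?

S₀ = ε-closure({0}) = {0,1,2}
'a' @ 1: {3,4}
'b' @ 2: {1,2,5}  ✓accept
'c' @ 3: {3,4}
'b' @ 4: {1,2,5}  ✓accept
'a' @ 5: {3,4}
'b' @ 6: {1,2,5}  ✓accept
after full input: {1,2,5}  (accept=1 in)

Answer: ACCEPT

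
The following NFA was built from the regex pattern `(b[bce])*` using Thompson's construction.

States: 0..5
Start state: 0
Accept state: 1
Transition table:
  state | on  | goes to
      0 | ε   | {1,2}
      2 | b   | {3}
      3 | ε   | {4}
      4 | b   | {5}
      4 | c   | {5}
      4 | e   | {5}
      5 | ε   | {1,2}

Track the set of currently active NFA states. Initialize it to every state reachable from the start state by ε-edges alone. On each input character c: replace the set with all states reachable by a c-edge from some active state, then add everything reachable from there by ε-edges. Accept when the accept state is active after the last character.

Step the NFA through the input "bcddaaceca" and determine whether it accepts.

initial (ε-close {0}): {0,1,2}
'b' @ 1: {3,4}
'c' @ 2: {1,2,5}  ✓accept
'd' @ 3: {}  — no active states
rest 'daaceca' ignored (set empty)
end set {} — state 1 not in

Answer: REJECT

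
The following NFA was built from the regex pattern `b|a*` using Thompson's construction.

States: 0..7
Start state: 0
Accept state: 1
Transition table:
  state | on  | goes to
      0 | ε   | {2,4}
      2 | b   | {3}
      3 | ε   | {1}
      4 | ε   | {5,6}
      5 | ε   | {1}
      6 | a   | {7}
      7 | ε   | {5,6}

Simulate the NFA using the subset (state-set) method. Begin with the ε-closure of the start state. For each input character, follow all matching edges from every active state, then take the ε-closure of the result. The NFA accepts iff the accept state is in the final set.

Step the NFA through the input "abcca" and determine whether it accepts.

Answer: REJECT

Steps:
start: ε-closure({0}) = {0,1,2,4,5,6}
'a' @ 1: {1,5,6,7}  [accepting]
'b' @ 2: {}  — state set empty
rest 'cca' ignored (set empty)
after full input: {}  (accept=1 not in)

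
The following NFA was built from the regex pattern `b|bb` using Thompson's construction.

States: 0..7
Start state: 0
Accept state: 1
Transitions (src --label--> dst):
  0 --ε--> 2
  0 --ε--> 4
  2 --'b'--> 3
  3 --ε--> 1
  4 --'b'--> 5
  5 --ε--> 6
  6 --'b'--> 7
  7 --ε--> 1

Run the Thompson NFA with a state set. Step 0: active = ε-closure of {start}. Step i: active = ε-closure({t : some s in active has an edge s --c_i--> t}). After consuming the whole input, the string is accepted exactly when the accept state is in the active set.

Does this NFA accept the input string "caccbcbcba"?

Answer: REJECT

Trace:
start: ε-closure({0}) = {0,2,4}
'c' @ 1: {}  — no active states
rest 'accbcbcba' ignored (set empty)
final: {}; accept 1 not in set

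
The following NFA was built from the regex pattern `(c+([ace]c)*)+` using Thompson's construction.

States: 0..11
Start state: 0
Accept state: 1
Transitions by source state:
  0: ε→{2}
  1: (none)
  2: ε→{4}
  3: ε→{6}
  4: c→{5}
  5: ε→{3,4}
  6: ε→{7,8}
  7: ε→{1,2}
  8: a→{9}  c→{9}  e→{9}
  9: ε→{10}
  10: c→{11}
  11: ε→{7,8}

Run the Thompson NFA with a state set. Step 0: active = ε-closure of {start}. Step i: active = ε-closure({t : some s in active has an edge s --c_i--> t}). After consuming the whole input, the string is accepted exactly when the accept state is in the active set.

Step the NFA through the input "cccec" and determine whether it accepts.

Answer: ACCEPT

Trace:
start: ε-closure({0}) = {0,2,4}
'c' @ 1: {1,2,3,4,5,6,7,8}  (accept∈set)
'c' @ 2: {1,2,3,4,5,6,7,8,9,10}  (accept∈set)
'c' @ 3: {1,2,3,4,5,6,7,8,9,10,11}  (accept∈set)
'e' @ 4: {9,10}
'c' @ 5: {1,2,4,7,8,11}  (accept∈set)
final: {1,2,4,7,8,11}; accept 1 in set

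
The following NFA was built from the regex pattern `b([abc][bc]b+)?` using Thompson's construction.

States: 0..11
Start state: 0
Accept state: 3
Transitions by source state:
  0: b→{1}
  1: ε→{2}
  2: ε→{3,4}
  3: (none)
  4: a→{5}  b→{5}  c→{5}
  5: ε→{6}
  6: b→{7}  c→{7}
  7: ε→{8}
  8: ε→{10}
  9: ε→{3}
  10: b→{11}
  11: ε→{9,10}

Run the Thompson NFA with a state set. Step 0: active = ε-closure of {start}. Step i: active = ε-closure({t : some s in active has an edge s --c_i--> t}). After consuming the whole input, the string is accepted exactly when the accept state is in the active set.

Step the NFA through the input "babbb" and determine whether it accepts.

Answer: ACCEPT

Derivation:
initial (ε-close {0}): {0}
'b' @ 1: {1,2,3,4}  ✓accept
'a' @ 2: {5,6}
'b' @ 3: {7,8,10}
'b' @ 4: {3,9,10,11}  ✓accept
'b' @ 5: {3,9,10,11}  ✓accept
final: {3,9,10,11}; accept 3 in set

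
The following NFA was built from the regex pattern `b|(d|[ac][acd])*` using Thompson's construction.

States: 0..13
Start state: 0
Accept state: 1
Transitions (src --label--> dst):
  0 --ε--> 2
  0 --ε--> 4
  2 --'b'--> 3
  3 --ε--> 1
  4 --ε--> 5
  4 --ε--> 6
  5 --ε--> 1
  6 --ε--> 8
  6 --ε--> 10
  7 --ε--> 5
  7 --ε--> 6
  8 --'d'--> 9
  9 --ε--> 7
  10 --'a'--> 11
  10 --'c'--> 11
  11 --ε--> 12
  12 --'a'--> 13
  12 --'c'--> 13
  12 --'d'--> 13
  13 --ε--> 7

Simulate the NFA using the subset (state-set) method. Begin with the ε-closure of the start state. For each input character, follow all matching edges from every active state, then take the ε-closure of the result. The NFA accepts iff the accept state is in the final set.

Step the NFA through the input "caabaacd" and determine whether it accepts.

Answer: REJECT

Derivation:
S₀ = ε-closure({0}) = {0,1,2,4,5,6,8,10}
'c' @ 1: {11,12}
'a' @ 2: {1,5,6,7,8,10,13}  [accepting]
'a' @ 3: {11,12}
'b' @ 4: {}  — dead — no transitions
rest 'aacd' ignored (set empty)
final: {}; accept 1 not in set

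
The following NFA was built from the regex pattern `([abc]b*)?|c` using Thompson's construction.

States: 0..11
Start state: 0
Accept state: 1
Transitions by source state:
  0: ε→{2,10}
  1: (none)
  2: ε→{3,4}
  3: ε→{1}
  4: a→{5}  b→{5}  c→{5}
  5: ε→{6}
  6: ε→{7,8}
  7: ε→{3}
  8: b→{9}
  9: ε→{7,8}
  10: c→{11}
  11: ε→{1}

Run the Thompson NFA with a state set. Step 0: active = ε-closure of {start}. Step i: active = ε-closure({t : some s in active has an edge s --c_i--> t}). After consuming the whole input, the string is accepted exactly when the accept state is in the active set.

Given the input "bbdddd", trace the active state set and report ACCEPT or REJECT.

S₀ = ε-closure({0}) = {0,1,2,3,4,10}
'b' @ 1: {1,3,5,6,7,8}  ✓accept
'b' @ 2: {1,3,7,8,9}  ✓accept
'd' @ 3: {}  — no active states
rest 'ddd' ignored (set empty)
after full input: {}  (accept=1 not in)

Answer: REJECT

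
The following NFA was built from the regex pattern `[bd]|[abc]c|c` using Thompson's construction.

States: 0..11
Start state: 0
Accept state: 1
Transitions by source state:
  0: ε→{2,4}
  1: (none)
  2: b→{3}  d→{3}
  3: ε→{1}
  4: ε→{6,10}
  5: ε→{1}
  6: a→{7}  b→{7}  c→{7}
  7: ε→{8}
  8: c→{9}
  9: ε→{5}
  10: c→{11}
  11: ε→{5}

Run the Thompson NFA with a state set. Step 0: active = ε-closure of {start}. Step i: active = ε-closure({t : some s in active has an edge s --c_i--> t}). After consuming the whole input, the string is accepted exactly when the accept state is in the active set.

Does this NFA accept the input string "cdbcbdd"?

S₀ = ε-closure({0}) = {0,2,4,6,10}
'c' @ 1: {1,5,7,8,11}  [accepting]
'd' @ 2: {}  — dead — no transitions
rest 'bcbdd' ignored (set empty)
final: {}; accept 1 not in set

Answer: REJECT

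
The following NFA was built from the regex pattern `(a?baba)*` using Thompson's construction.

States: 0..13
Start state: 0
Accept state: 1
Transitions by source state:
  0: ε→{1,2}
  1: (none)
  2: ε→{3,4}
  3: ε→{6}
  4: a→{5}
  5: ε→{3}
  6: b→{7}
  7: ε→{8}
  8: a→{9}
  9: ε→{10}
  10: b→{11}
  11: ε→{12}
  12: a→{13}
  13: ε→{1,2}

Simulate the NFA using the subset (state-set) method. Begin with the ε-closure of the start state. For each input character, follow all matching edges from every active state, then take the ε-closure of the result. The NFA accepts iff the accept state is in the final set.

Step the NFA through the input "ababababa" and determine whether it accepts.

Answer: ACCEPT

Trace:
S₀ = ε-closure({0}) = {0,1,2,3,4,6}
'a' @ 1: {3,5,6}
'b' @ 2: {7,8}
'a' @ 3: {9,10}
'b' @ 4: {11,12}
'a' @ 5: {1,2,3,4,6,13}  [accepting]
'b' @ 6: {7,8}
'a' @ 7: {9,10}
'b' @ 8: {11,12}
'a' @ 9: {1,2,3,4,6,13}  [accepting]
final: {1,2,3,4,6,13}; accept 1 in set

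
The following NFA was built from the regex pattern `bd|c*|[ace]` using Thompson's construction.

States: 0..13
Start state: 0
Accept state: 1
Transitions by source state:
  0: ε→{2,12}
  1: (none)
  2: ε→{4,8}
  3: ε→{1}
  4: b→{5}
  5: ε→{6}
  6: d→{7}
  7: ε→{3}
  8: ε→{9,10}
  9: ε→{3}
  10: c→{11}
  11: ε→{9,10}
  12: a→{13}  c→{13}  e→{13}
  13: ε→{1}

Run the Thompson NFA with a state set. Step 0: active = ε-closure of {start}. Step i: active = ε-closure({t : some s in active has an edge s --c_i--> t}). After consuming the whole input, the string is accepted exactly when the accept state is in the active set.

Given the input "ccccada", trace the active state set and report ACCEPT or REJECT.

Answer: REJECT

Trace:
start: ε-closure({0}) = {0,1,2,3,4,8,9,10,12}
'c' @ 1: {1,3,9,10,11,13}  [accepting]
'c' @ 2: {1,3,9,10,11}  [accepting]
'c' @ 3: {1,3,9,10,11}  [accepting]
'c' @ 4: {1,3,9,10,11}  [accepting]
'a' @ 5: {}  — dead — no transitions
rest 'da' ignored (set empty)
after full input: {}  (accept=1 not in)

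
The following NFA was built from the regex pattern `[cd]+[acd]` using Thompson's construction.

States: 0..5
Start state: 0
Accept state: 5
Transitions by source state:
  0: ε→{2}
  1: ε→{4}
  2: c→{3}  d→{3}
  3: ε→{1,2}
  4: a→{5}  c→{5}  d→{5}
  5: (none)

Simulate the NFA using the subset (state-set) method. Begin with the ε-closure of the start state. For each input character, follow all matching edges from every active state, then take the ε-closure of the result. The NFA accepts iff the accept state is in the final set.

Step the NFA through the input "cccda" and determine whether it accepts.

start: ε-closure({0}) = {0,2}
'c' @ 1: {1,2,3,4}
'c' @ 2: {1,2,3,4,5}  (accept∈set)
'c' @ 3: {1,2,3,4,5}  (accept∈set)
'd' @ 4: {1,2,3,4,5}  (accept∈set)
'a' @ 5: {5}  (accept∈set)
after full input: {5}  (accept=5 in)

Answer: ACCEPT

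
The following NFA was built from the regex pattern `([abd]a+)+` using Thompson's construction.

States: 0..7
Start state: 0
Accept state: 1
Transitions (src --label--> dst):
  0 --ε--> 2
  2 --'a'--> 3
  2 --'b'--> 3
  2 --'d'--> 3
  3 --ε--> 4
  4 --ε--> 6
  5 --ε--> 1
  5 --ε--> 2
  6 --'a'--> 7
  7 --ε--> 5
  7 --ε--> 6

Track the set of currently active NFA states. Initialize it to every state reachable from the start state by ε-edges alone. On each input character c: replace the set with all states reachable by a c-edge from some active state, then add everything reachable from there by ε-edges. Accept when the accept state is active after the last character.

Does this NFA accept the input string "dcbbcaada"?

initial (ε-close {0}): {0,2}
'd' @ 1: {3,4,6}
'c' @ 2: {}  — state set empty
rest 'bbcaada' ignored (set empty)
final: {}; accept 1 not in set

Answer: REJECT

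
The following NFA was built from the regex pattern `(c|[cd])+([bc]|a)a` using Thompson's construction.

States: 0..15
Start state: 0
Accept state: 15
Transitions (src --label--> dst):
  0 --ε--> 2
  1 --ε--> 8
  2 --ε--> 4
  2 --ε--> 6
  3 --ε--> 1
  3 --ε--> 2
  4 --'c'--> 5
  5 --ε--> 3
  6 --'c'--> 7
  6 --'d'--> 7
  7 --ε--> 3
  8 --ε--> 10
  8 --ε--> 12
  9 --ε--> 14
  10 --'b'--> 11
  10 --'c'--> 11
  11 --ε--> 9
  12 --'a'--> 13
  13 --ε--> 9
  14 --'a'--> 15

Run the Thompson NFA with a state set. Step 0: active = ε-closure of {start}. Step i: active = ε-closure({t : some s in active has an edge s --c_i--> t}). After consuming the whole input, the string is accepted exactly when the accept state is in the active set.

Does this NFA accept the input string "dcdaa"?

S₀ = ε-closure({0}) = {0,2,4,6}
'd' @ 1: {1,2,3,4,6,7,8,10,12}
'c' @ 2: {1,2,3,4,5,6,7,8,9,10,11,12,14}
'd' @ 3: {1,2,3,4,6,7,8,10,12}
'a' @ 4: {9,13,14}
'a' @ 5: {15}  [accepting]
final: {15}; accept 15 in set

Answer: ACCEPT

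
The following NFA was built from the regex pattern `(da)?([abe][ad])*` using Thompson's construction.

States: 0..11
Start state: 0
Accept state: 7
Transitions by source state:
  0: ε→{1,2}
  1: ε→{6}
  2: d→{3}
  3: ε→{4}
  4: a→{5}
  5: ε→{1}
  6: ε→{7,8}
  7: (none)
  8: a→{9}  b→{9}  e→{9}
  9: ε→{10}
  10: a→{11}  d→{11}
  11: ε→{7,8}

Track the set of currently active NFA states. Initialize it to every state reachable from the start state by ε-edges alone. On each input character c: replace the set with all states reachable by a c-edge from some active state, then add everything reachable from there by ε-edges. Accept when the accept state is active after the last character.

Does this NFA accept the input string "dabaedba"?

S₀ = ε-closure({0}) = {0,1,2,6,7,8}
'd' @ 1: {3,4}
'a' @ 2: {1,5,6,7,8}  (accept∈set)
'b' @ 3: {9,10}
'a' @ 4: {7,8,11}  (accept∈set)
'e' @ 5: {9,10}
'd' @ 6: {7,8,11}  (accept∈set)
'b' @ 7: {9,10}
'a' @ 8: {7,8,11}  (accept∈set)
final: {7,8,11}; accept 7 in set

Answer: ACCEPT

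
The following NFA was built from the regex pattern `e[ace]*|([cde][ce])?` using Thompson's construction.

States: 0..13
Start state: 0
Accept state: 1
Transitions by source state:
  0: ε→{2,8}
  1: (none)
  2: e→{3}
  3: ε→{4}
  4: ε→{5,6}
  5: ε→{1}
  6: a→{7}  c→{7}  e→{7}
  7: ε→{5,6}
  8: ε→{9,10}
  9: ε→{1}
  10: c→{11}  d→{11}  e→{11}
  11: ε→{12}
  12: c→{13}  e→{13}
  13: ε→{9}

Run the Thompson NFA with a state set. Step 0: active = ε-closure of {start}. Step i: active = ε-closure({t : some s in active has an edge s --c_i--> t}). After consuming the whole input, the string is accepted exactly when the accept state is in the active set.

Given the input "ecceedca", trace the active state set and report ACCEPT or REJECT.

Answer: REJECT

Steps:
start: ε-closure({0}) = {0,1,2,8,9,10}
'e' @ 1: {1,3,4,5,6,11,12}  ✓accept
'c' @ 2: {1,5,6,7,9,13}  ✓accept
'c' @ 3: {1,5,6,7}  ✓accept
'e' @ 4: {1,5,6,7}  ✓accept
'e' @ 5: {1,5,6,7}  ✓accept
'd' @ 6: {}  — dead — no transitions
rest 'ca' ignored (set empty)
after full input: {}  (accept=1 not in)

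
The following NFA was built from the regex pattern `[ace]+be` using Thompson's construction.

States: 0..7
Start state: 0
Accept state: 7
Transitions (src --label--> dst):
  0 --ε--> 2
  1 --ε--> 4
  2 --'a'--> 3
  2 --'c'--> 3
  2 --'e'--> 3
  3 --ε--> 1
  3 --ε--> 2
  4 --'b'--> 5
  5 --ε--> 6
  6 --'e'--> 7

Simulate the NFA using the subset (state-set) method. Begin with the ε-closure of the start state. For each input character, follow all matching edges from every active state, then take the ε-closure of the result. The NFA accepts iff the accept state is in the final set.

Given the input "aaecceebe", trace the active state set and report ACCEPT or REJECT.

Answer: ACCEPT

Trace:
start: ε-closure({0}) = {0,2}
'a' @ 1: {1,2,3,4}
'a' @ 2: {1,2,3,4}
'e' @ 3: {1,2,3,4}
'c' @ 4: {1,2,3,4}
'c' @ 5: {1,2,3,4}
'e' @ 6: {1,2,3,4}
'e' @ 7: {1,2,3,4}
'b' @ 8: {5,6}
'e' @ 9: {7}  [accepting]
after full input: {7}  (accept=7 in)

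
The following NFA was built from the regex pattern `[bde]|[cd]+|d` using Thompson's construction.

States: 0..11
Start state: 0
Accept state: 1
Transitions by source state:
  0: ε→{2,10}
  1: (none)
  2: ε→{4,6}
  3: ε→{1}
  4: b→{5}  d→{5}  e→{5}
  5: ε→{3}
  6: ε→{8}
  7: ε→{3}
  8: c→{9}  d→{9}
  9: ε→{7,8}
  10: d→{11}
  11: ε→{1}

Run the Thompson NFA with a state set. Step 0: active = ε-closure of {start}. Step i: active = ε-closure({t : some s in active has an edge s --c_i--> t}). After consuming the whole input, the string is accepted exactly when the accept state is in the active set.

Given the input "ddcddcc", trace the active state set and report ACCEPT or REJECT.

Answer: ACCEPT

Steps:
start: ε-closure({0}) = {0,2,4,6,8,10}
'd' @ 1: {1,3,5,7,8,9,11}  (accept∈set)
'd' @ 2: {1,3,7,8,9}  (accept∈set)
'c' @ 3: {1,3,7,8,9}  (accept∈set)
'd' @ 4: {1,3,7,8,9}  (accept∈set)
'd' @ 5: {1,3,7,8,9}  (accept∈set)
'c' @ 6: {1,3,7,8,9}  (accept∈set)
'c' @ 7: {1,3,7,8,9}  (accept∈set)
end set {1,3,7,8,9} — state 1 in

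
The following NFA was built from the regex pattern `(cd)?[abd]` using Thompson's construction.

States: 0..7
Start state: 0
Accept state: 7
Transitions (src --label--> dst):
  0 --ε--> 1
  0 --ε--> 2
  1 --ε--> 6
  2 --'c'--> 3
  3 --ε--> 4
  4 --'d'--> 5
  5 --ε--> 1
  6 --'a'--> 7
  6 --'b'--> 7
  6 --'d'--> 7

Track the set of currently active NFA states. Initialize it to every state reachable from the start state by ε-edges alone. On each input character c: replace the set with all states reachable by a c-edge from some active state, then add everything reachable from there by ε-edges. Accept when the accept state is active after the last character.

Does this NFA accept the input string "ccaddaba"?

S₀ = ε-closure({0}) = {0,1,2,6}
'c' @ 1: {3,4}
'c' @ 2: {}  — no active states
rest 'addaba' ignored (set empty)
final: {}; accept 7 not in set

Answer: REJECT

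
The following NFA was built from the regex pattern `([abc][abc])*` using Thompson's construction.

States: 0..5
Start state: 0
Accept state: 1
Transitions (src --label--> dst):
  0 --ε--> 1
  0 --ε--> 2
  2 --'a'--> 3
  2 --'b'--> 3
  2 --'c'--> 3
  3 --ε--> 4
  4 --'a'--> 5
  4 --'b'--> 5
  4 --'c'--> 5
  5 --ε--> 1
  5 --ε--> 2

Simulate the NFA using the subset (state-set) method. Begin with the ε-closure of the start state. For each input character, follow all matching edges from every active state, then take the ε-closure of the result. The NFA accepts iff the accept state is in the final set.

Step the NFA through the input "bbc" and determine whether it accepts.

Answer: REJECT

Derivation:
S₀ = ε-closure({0}) = {0,1,2}
'b' @ 1: {3,4}
'b' @ 2: {1,2,5}  [accepting]
'c' @ 3: {3,4}
after full input: {3,4}  (accept=1 not in)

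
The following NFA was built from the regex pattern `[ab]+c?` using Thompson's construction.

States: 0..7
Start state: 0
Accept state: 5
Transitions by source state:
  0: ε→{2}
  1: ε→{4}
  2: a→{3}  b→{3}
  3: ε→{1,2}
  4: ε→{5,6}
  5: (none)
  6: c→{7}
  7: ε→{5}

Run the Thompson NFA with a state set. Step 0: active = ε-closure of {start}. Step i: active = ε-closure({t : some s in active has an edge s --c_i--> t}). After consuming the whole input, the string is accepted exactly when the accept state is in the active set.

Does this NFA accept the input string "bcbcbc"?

Answer: REJECT

Steps:
S₀ = ε-closure({0}) = {0,2}
'b' @ 1: {1,2,3,4,5,6}  ✓accept
'c' @ 2: {5,7}  ✓accept
'b' @ 3: {}  — dead — no transitions
rest 'cbc' ignored (set empty)
end set {} — state 5 not in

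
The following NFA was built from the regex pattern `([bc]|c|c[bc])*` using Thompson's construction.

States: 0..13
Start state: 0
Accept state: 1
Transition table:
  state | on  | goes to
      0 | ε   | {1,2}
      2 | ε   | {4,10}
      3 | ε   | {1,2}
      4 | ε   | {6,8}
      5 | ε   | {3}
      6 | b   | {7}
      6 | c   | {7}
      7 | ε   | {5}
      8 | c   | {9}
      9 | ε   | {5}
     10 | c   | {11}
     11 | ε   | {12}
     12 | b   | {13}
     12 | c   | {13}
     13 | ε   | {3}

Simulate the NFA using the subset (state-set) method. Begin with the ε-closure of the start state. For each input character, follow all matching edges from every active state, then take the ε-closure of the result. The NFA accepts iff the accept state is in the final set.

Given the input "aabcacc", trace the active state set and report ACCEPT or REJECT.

initial (ε-close {0}): {0,1,2,4,6,8,10}
'a' @ 1: {}  — no active states
rest 'abcacc' ignored (set empty)
end set {} — state 1 not in

Answer: REJECT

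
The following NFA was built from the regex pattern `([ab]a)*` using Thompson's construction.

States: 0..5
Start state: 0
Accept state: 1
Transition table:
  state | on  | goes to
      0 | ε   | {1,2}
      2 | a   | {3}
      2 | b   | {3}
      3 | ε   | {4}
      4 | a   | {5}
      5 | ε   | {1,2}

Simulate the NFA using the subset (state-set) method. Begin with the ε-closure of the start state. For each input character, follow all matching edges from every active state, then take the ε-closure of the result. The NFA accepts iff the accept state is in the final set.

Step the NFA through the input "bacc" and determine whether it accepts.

initial (ε-close {0}): {0,1,2}
'b' @ 1: {3,4}
'a' @ 2: {1,2,5}  (accept∈set)
'c' @ 3: {}  — dead — no transitions
rest 'c' ignored (set empty)
after full input: {}  (accept=1 not in)

Answer: REJECT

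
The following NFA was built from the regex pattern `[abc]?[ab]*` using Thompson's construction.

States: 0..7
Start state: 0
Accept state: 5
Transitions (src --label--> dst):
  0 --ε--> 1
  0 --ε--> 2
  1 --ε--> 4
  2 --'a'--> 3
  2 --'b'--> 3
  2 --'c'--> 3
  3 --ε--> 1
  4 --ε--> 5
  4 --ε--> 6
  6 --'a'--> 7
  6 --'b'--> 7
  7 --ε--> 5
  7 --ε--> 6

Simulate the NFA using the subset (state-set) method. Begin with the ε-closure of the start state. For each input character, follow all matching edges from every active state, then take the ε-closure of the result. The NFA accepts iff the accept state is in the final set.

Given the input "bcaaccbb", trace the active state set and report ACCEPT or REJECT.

start: ε-closure({0}) = {0,1,2,4,5,6}
'b' @ 1: {1,3,4,5,6,7}  (accept∈set)
'c' @ 2: {}  — no active states
rest 'aaccbb' ignored (set empty)
after full input: {}  (accept=5 not in)

Answer: REJECT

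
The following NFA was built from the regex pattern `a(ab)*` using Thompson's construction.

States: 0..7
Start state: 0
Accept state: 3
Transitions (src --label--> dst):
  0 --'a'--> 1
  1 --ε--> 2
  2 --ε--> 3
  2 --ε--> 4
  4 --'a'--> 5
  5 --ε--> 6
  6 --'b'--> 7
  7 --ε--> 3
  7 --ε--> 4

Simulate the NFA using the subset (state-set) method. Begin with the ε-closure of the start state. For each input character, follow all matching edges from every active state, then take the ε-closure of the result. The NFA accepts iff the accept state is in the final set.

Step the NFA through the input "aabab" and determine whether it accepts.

Answer: ACCEPT

Trace:
S₀ = ε-closure({0}) = {0}
'a' @ 1: {1,2,3,4}  (accept∈set)
'a' @ 2: {5,6}
'b' @ 3: {3,4,7}  (accept∈set)
'a' @ 4: {5,6}
'b' @ 5: {3,4,7}  (accept∈set)
end set {3,4,7} — state 3 in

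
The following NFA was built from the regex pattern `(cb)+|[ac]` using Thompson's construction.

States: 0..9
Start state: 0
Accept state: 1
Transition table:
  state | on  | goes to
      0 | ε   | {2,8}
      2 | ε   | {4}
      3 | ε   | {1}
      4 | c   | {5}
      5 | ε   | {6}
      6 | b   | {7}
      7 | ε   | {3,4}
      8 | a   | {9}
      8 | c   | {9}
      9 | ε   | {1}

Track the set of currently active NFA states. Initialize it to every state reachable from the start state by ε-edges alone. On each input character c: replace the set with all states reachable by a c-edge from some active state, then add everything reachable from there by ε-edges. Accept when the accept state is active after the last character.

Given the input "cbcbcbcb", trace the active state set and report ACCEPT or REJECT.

Answer: ACCEPT

Derivation:
S₀ = ε-closure({0}) = {0,2,4,8}
'c' @ 1: {1,5,6,9}  ✓accept
'b' @ 2: {1,3,4,7}  ✓accept
'c' @ 3: {5,6}
'b' @ 4: {1,3,4,7}  ✓accept
'c' @ 5: {5,6}
'b' @ 6: {1,3,4,7}  ✓accept
'c' @ 7: {5,6}
'b' @ 8: {1,3,4,7}  ✓accept
end set {1,3,4,7} — state 1 in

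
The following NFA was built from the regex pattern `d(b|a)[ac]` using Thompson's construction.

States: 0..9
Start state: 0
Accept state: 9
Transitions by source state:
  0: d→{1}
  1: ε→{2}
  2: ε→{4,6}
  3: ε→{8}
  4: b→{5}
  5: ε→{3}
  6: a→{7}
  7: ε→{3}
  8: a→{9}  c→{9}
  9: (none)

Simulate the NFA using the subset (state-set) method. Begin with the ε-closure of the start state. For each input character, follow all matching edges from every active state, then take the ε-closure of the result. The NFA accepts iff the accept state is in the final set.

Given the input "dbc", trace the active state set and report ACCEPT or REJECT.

start: ε-closure({0}) = {0}
'd' @ 1: {1,2,4,6}
'b' @ 2: {3,5,8}
'c' @ 3: {9}  ✓accept
after full input: {9}  (accept=9 in)

Answer: ACCEPT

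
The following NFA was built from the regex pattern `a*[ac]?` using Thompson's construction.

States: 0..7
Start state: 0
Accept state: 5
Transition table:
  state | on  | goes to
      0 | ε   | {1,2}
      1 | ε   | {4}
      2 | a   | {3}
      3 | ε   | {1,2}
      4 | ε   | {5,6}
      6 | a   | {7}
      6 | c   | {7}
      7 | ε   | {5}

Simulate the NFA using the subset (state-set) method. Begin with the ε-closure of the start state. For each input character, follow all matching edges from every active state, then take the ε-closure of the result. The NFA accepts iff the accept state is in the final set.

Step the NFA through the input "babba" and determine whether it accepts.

Answer: REJECT

Trace:
S₀ = ε-closure({0}) = {0,1,2,4,5,6}
'b' @ 1: {}  — dead — no transitions
rest 'abba' ignored (set empty)
final: {}; accept 5 not in set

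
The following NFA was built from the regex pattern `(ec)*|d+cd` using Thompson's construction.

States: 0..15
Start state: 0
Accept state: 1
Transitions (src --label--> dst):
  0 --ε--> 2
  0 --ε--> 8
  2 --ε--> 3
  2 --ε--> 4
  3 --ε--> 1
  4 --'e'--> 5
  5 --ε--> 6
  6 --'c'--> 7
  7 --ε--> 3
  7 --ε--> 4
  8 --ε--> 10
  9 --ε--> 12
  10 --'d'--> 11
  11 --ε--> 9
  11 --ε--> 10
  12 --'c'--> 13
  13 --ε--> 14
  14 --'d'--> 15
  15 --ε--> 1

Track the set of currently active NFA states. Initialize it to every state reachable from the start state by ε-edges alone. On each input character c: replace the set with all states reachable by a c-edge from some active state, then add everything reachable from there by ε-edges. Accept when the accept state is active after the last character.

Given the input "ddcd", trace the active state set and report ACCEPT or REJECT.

S₀ = ε-closure({0}) = {0,1,2,3,4,8,10}
'd' @ 1: {9,10,11,12}
'd' @ 2: {9,10,11,12}
'c' @ 3: {13,14}
'd' @ 4: {1,15}  ✓accept
after full input: {1,15}  (accept=1 in)

Answer: ACCEPT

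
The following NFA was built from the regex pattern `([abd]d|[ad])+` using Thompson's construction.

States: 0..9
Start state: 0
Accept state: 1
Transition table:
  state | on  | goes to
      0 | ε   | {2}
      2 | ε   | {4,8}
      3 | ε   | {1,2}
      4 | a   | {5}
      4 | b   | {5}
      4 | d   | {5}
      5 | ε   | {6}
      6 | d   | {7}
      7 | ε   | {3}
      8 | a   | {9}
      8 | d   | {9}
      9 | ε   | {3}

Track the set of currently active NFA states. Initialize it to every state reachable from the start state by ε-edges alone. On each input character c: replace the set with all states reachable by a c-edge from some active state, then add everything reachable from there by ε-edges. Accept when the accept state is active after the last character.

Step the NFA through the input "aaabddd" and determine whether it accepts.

start: ε-closure({0}) = {0,2,4,8}
'a' @ 1: {1,2,3,4,5,6,8,9}  (accept∈set)
'a' @ 2: {1,2,3,4,5,6,8,9}  (accept∈set)
'a' @ 3: {1,2,3,4,5,6,8,9}  (accept∈set)
'b' @ 4: {5,6}
'd' @ 5: {1,2,3,4,7,8}  (accept∈set)
'd' @ 6: {1,2,3,4,5,6,8,9}  (accept∈set)
'd' @ 7: {1,2,3,4,5,6,7,8,9}  (accept∈set)
after full input: {1,2,3,4,5,6,7,8,9}  (accept=1 in)

Answer: ACCEPT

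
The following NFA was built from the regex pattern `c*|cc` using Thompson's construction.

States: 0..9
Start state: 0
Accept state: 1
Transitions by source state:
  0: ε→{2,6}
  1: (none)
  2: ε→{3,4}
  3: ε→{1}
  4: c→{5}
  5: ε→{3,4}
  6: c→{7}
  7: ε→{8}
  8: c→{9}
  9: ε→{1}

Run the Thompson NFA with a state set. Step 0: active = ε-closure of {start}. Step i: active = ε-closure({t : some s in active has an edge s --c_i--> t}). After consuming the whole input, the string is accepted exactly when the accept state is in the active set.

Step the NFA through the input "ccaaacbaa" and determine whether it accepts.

initial (ε-close {0}): {0,1,2,3,4,6}
'c' @ 1: {1,3,4,5,7,8}  [accepting]
'c' @ 2: {1,3,4,5,9}  [accepting]
'a' @ 3: {}  — dead — no transitions
rest 'aacbaa' ignored (set empty)
final: {}; accept 1 not in set

Answer: REJECT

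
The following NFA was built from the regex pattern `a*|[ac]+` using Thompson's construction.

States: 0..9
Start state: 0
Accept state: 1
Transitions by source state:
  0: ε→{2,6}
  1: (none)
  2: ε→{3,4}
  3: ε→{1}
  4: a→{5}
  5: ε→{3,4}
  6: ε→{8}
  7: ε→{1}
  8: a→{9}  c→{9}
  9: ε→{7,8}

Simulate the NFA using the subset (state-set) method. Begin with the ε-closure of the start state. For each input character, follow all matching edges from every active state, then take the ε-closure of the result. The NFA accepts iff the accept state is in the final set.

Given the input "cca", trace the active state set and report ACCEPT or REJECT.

Answer: ACCEPT

Trace:
start: ε-closure({0}) = {0,1,2,3,4,6,8}
'c' @ 1: {1,7,8,9}  ✓accept
'c' @ 2: {1,7,8,9}  ✓accept
'a' @ 3: {1,7,8,9}  ✓accept
after full input: {1,7,8,9}  (accept=1 in)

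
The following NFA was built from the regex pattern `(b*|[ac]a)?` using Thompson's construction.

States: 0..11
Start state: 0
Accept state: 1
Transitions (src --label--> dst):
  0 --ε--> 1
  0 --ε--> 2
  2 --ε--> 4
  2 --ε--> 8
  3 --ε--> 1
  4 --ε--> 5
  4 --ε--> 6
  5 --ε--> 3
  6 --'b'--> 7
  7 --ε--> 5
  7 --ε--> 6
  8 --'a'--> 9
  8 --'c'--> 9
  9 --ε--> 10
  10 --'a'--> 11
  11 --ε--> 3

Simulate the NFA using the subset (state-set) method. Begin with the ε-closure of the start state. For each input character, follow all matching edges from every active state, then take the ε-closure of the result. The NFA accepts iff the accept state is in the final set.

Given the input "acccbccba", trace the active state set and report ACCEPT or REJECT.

Answer: REJECT

Steps:
start: ε-closure({0}) = {0,1,2,3,4,5,6,8}
'a' @ 1: {9,10}
'c' @ 2: {}  — no active states
rest 'ccbccba' ignored (set empty)
final: {}; accept 1 not in set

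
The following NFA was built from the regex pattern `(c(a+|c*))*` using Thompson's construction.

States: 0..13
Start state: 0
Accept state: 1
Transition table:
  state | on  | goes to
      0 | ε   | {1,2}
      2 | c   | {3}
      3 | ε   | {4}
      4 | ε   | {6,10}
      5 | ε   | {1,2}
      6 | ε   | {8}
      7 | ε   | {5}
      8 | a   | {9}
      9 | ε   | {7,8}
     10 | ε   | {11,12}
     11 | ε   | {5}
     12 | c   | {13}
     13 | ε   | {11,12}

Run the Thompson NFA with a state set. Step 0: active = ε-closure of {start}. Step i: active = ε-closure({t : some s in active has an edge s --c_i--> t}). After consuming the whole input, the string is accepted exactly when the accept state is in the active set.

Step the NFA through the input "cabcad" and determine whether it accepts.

initial (ε-close {0}): {0,1,2}
'c' @ 1: {1,2,3,4,5,6,8,10,11,12}  [accepting]
'a' @ 2: {1,2,5,7,8,9}  [accepting]
'b' @ 3: {}  — dead — no transitions
rest 'cad' ignored (set empty)
end set {} — state 1 not in

Answer: REJECT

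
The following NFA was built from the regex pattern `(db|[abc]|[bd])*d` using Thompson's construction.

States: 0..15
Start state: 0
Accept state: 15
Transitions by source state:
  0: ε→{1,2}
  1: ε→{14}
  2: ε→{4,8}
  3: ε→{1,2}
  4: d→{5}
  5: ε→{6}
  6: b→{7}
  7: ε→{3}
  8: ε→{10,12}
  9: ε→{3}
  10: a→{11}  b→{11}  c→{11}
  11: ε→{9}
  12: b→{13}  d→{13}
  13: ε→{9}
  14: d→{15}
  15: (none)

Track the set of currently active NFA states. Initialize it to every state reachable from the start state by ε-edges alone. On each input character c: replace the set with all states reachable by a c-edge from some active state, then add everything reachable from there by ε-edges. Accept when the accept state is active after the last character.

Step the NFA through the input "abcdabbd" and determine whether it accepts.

Answer: ACCEPT

Derivation:
initial (ε-close {0}): {0,1,2,4,8,10,12,14}
'a' @ 1: {1,2,3,4,8,9,10,11,12,14}
'b' @ 2: {1,2,3,4,8,9,10,11,12,13,14}
'c' @ 3: {1,2,3,4,8,9,10,11,12,14}
'd' @ 4: {1,2,3,4,5,6,8,9,10,12,13,14,15}  [accepting]
'a' @ 5: {1,2,3,4,8,9,10,11,12,14}
'b' @ 6: {1,2,3,4,8,9,10,11,12,13,14}
'b' @ 7: {1,2,3,4,8,9,10,11,12,13,14}
'd' @ 8: {1,2,3,4,5,6,8,9,10,12,13,14,15}  [accepting]
after full input: {1,2,3,4,5,6,8,9,10,12,13,14,15}  (accept=15 in)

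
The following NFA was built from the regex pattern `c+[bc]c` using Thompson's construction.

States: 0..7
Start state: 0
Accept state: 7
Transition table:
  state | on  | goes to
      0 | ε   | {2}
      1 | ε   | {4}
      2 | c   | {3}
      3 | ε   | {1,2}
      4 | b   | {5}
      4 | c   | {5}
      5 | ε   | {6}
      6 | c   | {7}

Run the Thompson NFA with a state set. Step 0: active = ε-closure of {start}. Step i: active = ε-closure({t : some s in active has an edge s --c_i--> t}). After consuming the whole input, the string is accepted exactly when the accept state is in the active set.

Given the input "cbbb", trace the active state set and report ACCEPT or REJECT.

S₀ = ε-closure({0}) = {0,2}
'c' @ 1: {1,2,3,4}
'b' @ 2: {5,6}
'b' @ 3: {}  — dead — no transitions
rest 'b' ignored (set empty)
end set {} — state 7 not in

Answer: REJECT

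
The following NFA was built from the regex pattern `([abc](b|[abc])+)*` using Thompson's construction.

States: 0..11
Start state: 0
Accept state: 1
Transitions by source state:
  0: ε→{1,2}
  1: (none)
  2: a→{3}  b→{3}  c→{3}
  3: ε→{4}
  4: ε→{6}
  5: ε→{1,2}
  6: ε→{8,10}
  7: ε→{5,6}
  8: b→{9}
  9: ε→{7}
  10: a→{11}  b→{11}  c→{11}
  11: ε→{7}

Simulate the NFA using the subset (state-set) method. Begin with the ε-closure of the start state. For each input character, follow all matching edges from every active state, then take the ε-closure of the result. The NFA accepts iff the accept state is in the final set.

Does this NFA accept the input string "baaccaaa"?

initial (ε-close {0}): {0,1,2}
'b' @ 1: {3,4,6,8,10}
'a' @ 2: {1,2,5,6,7,8,10,11}  (accept∈set)
'a' @ 3: {1,2,3,4,5,6,7,8,10,11}  (accept∈set)
'c' @ 4: {1,2,3,4,5,6,7,8,10,11}  (accept∈set)
'c' @ 5: {1,2,3,4,5,6,7,8,10,11}  (accept∈set)
'a' @ 6: {1,2,3,4,5,6,7,8,10,11}  (accept∈set)
'a' @ 7: {1,2,3,4,5,6,7,8,10,11}  (accept∈set)
'a' @ 8: {1,2,3,4,5,6,7,8,10,11}  (accept∈set)
after full input: {1,2,3,4,5,6,7,8,10,11}  (accept=1 in)

Answer: ACCEPT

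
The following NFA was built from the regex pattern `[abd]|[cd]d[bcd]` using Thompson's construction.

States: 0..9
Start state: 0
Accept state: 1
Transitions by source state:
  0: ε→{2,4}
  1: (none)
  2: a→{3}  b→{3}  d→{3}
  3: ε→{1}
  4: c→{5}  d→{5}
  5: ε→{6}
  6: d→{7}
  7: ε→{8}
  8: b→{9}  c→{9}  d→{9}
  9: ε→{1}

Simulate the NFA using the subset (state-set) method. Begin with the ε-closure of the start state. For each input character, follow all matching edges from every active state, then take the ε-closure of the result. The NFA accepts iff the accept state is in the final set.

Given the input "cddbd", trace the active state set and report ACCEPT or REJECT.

initial (ε-close {0}): {0,2,4}
'c' @ 1: {5,6}
'd' @ 2: {7,8}
'd' @ 3: {1,9}  [accepting]
'b' @ 4: {}  — dead — no transitions
rest 'd' ignored (set empty)
after full input: {}  (accept=1 not in)

Answer: REJECT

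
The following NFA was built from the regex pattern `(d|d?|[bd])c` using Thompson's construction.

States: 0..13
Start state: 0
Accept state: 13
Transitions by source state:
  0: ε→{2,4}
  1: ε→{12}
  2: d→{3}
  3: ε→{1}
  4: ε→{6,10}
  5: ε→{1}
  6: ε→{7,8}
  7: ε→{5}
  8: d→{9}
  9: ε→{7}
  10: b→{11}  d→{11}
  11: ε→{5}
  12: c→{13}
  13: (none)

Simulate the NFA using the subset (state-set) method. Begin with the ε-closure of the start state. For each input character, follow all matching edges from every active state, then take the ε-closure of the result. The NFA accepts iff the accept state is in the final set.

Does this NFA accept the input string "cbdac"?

S₀ = ε-closure({0}) = {0,1,2,4,5,6,7,8,10,12}
'c' @ 1: {13}  [accepting]
'b' @ 2: {}  — state set empty
rest 'dac' ignored (set empty)
end set {} — state 13 not in

Answer: REJECT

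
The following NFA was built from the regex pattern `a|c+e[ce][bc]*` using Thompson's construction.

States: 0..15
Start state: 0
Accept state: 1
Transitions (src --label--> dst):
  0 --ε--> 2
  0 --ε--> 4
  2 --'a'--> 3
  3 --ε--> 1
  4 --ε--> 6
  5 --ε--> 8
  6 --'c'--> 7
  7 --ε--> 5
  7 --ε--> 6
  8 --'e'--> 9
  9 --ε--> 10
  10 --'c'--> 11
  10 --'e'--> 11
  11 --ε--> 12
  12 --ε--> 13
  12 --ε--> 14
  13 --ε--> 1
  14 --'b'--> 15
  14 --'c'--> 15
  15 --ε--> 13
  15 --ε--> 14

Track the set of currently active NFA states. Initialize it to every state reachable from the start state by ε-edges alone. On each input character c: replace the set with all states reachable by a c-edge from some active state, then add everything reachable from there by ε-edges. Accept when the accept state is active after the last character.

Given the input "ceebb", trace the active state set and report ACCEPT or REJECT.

Answer: ACCEPT

Trace:
S₀ = ε-closure({0}) = {0,2,4,6}
'c' @ 1: {5,6,7,8}
'e' @ 2: {9,10}
'e' @ 3: {1,11,12,13,14}  ✓accept
'b' @ 4: {1,13,14,15}  ✓accept
'b' @ 5: {1,13,14,15}  ✓accept
after full input: {1,13,14,15}  (accept=1 in)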